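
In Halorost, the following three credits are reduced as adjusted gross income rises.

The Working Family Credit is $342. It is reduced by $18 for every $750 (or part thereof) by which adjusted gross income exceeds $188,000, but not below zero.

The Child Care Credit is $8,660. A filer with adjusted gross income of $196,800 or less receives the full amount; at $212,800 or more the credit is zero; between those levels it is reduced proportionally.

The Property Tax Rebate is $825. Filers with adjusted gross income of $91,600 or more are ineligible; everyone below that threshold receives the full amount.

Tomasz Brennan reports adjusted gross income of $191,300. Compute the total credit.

Working Family Credit: income exceeds $188,000 by $3,300, which is 5 full-or-partial $750 increments; reduction = 5 × $18 = $90, leaving $252.
Child Care Credit: $191,300 is at or below the $196,800 threshold, so the full $8,660 applies.
Property Tax Rebate: $191,300 meets or exceeds the $91,600 cutoff, so the credit is $0.
Total: $252 + $8,660 + $0 = $8,912.

$8,912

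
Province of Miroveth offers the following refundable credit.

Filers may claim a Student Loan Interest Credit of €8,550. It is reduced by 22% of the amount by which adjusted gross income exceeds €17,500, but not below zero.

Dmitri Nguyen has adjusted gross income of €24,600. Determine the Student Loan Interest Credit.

€6,988

Student Loan Interest Credit: 22% of the €7,100 excess over €17,500 is €1,562; credit = €8,550 − €1,562 = €6,988.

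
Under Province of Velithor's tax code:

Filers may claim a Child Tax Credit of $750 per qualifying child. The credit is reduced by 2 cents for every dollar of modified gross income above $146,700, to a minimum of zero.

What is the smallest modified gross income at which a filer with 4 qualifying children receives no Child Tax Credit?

Full credit = 4 × $750 = $3,000.
The credit falls by 2% of each dollar above $146,700, so it reaches zero when the excess is $3,000 / 2% = $150,000: income = $146,700 + $150,000 = $296,700.

$296,700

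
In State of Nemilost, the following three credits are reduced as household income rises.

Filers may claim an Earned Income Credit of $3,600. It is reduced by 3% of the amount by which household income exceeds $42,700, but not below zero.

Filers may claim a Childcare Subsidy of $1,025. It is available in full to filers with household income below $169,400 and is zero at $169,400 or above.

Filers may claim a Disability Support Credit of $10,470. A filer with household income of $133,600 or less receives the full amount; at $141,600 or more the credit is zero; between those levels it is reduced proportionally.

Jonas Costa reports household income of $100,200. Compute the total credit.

$13,370

Earned Income Credit: 3% of the $57,500 excess over $42,700 is $1,725; credit = $3,600 − $1,725 = $1,875.
Childcare Subsidy: $100,200 is below the $169,400 cutoff, so the full $1,025 applies.
Disability Support Credit: $100,200 is at or below the $133,600 threshold, so the full $10,470 applies.
Total: $1,875 + $1,025 + $10,470 = $13,370.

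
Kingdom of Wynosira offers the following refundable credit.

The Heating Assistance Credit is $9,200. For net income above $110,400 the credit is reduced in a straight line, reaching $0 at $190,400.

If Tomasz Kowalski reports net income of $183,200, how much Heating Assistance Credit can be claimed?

$828

Heating Assistance Credit: $183,200 is $72,800 into a $80,000 phase-out range, leaving 7,200/80,000 of the credit: $9,200 × 7,200/80,000 = $828.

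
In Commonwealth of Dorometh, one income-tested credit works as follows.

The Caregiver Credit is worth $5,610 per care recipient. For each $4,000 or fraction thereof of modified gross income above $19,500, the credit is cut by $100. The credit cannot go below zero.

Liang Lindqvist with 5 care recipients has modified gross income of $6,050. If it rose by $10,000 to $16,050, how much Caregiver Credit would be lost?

At $6,050 — base = 5 × $5,610 = $28,050. $6,050 is at or below the $19,500 threshold, so the full $28,050 applies.
At $16,050 — base = 5 × $5,610 = $28,050. $16,050 is at or below the $19,500 threshold, so the full $28,050 applies.
Lost: $28,050 − $28,050 = $0.

$0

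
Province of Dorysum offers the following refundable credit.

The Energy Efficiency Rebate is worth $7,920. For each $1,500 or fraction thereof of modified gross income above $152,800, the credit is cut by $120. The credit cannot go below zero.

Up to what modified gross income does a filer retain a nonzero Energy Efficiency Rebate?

$250,300

After 65 increments the reduction is 65 × $120 = $7,800, leaving $120; one more increment wipes it out. Increment 65 ends at excess 65 × $1,500 = $97,500, so the highest qualifying income is $152,800 + $97,500 = $250,300.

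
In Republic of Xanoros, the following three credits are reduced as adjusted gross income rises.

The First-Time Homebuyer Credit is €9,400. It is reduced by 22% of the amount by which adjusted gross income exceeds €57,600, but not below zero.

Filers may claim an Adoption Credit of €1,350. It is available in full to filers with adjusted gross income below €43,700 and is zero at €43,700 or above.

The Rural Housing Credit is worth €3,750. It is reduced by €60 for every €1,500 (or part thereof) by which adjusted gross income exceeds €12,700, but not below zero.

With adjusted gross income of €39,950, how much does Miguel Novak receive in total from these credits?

First-Time Homebuyer Credit: €39,950 is at or below the €57,600 threshold, so the full €9,400 applies.
Adoption Credit: €39,950 is below the €43,700 cutoff, so the full €1,350 applies.
Rural Housing Credit: income exceeds €12,700 by €27,250, which is 19 full-or-partial €1,500 increments; reduction = 19 × €60 = €1,140, leaving €2,610.
Total: €9,400 + €1,350 + €2,610 = €13,360.

€13,360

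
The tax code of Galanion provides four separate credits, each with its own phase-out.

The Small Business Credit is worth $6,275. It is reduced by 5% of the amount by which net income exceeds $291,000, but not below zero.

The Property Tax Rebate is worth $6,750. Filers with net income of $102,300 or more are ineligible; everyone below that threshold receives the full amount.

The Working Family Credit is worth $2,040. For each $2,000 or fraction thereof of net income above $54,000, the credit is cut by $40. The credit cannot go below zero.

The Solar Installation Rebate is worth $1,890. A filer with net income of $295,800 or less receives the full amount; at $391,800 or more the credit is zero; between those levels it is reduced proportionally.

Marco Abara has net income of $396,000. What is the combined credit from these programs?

Small Business Credit: 5% of the $105,000 excess over $291,000 is $5,250; credit = $6,275 − $5,250 = $1,025.
Property Tax Rebate: $396,000 meets or exceeds the $102,300 cutoff, so the credit is $0.
Working Family Credit: income exceeds $54,000 by $342,000 → 171 increments × $40 = $6,840 ≥ base, so the credit is $0.
Solar Installation Rebate: $396,000 is at or above $391,800, so the credit is $0.
Total: $1,025 + $0 + $0 + $0 = $1,025.

$1,025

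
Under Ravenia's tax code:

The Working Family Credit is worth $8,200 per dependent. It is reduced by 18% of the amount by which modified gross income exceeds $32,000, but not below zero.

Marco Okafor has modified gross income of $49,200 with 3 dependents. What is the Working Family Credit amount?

Working Family Credit: base = 3 × $8,200 = $24,600. 18% of the $17,200 excess over $32,000 is $3,096; credit = $24,600 − $3,096 = $21,504.

$21,504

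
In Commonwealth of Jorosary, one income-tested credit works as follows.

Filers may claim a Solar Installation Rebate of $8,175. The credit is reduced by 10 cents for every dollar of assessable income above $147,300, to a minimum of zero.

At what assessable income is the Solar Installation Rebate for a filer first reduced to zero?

The credit falls by 10% of each dollar above $147,300, so it reaches zero when the excess is $8,175 / 10% = $81,750: income = $147,300 + $81,750 = $229,050.

$229,050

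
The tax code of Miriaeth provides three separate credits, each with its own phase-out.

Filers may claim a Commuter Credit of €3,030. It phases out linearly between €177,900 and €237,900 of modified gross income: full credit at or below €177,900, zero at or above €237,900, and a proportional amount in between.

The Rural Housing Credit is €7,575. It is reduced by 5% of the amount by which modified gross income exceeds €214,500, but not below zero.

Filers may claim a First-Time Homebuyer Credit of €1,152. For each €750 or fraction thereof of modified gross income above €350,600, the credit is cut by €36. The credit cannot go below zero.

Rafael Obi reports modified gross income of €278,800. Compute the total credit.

€5,512

Commuter Credit: €278,800 is at or above €237,900, so the credit is €0.
Rural Housing Credit: 5% of the €64,300 excess over €214,500 is €3,215; credit = €7,575 − €3,215 = €4,360.
First-Time Homebuyer Credit: €278,800 is at or below the €350,600 threshold, so the full €1,152 applies.
Total: €0 + €4,360 + €1,152 = €5,512.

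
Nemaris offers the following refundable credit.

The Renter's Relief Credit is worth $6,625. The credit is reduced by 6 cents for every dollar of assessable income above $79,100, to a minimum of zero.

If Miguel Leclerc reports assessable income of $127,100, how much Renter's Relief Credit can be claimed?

$3,745

Renter's Relief Credit: 6% of the $48,000 excess over $79,100 is $2,880; credit = $6,625 − $2,880 = $3,745.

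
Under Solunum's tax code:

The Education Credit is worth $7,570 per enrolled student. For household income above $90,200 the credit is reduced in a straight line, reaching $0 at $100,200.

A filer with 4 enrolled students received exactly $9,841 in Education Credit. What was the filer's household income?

Full credit = 4 × $7,570 = $30,280.
$9,841 is 9,841/30,280 of the full $30,280, so 20,439/30,280 of the $10,000 range has been used: income = $90,200 + $10,000 × 20,439/30,280 = $96,950.

$96,950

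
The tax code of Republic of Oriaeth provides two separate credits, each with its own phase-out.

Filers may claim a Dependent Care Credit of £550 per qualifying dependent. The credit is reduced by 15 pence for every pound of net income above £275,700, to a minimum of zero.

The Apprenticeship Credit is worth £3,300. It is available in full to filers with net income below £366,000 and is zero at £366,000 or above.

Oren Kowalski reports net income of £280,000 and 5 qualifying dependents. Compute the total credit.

£5,405

Dependent Care Credit: base = 5 × £550 = £2,750. 15% of the £4,300 excess over £275,700 is £645; credit = £2,750 − £645 = £2,105.
Apprenticeship Credit: £280,000 is below the £366,000 cutoff, so the full £3,300 applies.
Total: £2,105 + £3,300 = £5,405.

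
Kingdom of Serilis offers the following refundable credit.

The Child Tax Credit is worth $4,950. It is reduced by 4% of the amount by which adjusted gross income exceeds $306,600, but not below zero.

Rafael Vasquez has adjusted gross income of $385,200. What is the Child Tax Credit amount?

$1,806

Child Tax Credit: 4% of the $78,600 excess over $306,600 is $3,144; credit = $4,950 − $3,144 = $1,806.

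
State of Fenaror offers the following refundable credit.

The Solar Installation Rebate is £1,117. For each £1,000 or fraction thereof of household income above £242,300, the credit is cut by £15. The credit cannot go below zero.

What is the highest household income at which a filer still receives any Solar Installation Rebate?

£316,300

After 74 increments the reduction is 74 × £15 = £1,110, leaving £7; one more increment wipes it out. Increment 74 ends at excess 74 × £1,000 = £74,000, so the highest qualifying income is £242,300 + £74,000 = £316,300.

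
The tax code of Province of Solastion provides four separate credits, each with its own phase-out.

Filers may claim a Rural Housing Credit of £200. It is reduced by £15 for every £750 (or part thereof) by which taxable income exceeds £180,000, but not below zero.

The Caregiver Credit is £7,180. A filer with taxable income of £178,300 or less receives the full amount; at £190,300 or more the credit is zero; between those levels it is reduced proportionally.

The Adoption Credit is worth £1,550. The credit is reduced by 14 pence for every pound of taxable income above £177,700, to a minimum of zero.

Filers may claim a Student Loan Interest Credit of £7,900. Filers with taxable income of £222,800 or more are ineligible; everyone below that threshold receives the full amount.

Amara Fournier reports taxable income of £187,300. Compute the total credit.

Rural Housing Credit: income exceeds £180,000 by £7,300, which is 10 full-or-partial £750 increments; reduction = 10 × £15 = £150, leaving £50.
Caregiver Credit: £187,300 is £9,000 into a £12,000 phase-out range, leaving 3,000/12,000 of the credit: £7,180 × 3,000/12,000 = £1,795.
Adoption Credit: 14% of the £9,600 excess over £177,700 is £1,344; credit = £1,550 − £1,344 = £206.
Student Loan Interest Credit: £187,300 is below the £222,800 cutoff, so the full £7,900 applies.
Total: £50 + £1,795 + £206 + £7,900 = £9,951.

£9,951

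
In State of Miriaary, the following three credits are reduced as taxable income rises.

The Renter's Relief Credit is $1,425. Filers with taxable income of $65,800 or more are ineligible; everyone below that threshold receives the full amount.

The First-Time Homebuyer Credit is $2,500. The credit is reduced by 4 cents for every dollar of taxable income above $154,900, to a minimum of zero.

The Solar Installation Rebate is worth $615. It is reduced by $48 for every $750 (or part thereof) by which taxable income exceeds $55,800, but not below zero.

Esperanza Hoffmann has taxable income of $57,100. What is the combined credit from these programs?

$4,444

Renter's Relief Credit: $57,100 is below the $65,800 cutoff, so the full $1,425 applies.
First-Time Homebuyer Credit: $57,100 is at or below the $154,900 threshold, so the full $2,500 applies.
Solar Installation Rebate: income exceeds $55,800 by $1,300, which is 2 full-or-partial $750 increments; reduction = 2 × $48 = $96, leaving $519.
Total: $1,425 + $2,500 + $519 = $4,444.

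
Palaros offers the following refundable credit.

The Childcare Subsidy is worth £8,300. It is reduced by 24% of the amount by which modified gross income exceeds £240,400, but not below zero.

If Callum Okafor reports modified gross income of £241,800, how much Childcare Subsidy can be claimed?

Childcare Subsidy: 24% of the £1,400 excess over £240,400 is £336; credit = £8,300 − £336 = £7,964.

£7,964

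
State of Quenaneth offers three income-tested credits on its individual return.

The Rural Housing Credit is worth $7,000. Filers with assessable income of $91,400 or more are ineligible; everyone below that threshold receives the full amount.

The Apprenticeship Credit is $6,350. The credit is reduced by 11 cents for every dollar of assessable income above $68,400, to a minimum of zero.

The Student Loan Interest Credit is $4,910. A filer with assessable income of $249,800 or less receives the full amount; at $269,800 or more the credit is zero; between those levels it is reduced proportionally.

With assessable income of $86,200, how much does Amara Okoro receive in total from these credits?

Rural Housing Credit: $86,200 is below the $91,400 cutoff, so the full $7,000 applies.
Apprenticeship Credit: 11% of the $17,800 excess over $68,400 is $1,958; credit = $6,350 − $1,958 = $4,392.
Student Loan Interest Credit: $86,200 is at or below the $249,800 threshold, so the full $4,910 applies.
Total: $7,000 + $4,392 + $4,910 = $16,302.

$16,302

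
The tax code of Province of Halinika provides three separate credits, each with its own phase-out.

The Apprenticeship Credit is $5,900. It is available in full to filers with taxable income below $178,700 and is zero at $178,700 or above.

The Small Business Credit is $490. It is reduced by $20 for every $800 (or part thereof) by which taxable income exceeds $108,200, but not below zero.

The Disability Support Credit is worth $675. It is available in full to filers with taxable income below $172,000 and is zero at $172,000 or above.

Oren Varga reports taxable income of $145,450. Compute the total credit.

$6,575

Apprenticeship Credit: $145,450 is below the $178,700 cutoff, so the full $5,900 applies.
Small Business Credit: income exceeds $108,200 by $37,250 → 47 increments × $20 = $940 ≥ base, so the credit is $0.
Disability Support Credit: $145,450 is below the $172,000 cutoff, so the full $675 applies.
Total: $5,900 + $0 + $675 = $6,575.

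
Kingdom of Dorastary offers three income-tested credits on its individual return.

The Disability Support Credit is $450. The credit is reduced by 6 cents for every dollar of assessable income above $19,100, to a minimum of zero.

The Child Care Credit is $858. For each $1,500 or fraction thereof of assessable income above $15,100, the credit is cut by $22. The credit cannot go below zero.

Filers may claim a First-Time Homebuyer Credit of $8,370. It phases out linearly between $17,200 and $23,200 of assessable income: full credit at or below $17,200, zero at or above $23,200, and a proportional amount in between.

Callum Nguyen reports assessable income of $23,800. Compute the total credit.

$894

Disability Support Credit: 6% of the $4,700 excess over $19,100 is $282; credit = $450 − $282 = $168.
Child Care Credit: income exceeds $15,100 by $8,700, which is 6 full-or-partial $1,500 increments; reduction = 6 × $22 = $132, leaving $726.
First-Time Homebuyer Credit: $23,800 is at or above $23,200, so the credit is $0.
Total: $168 + $726 + $0 = $894.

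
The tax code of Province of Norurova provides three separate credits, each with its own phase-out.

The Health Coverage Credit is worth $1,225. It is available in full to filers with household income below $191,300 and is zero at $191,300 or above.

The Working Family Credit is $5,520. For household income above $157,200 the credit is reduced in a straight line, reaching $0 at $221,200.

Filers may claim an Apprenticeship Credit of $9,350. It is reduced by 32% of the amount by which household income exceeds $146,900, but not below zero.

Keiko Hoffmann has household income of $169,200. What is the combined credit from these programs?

$7,924

Health Coverage Credit: $169,200 is below the $191,300 cutoff, so the full $1,225 applies.
Working Family Credit: $169,200 is $12,000 into a $64,000 phase-out range, leaving 52,000/64,000 of the credit: $5,520 × 52,000/64,000 = $4,485.
Apprenticeship Credit: 32% of the $22,300 excess over $146,900 is $7,136; credit = $9,350 − $7,136 = $2,214.
Total: $1,225 + $4,485 + $2,214 = $7,924.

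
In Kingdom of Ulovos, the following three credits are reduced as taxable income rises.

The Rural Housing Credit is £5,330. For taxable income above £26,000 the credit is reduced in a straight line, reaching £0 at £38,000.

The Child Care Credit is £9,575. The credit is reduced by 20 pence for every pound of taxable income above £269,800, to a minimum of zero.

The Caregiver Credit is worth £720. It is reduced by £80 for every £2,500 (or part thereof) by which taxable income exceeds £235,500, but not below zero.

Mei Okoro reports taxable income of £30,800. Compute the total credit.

£13,493

Rural Housing Credit: £30,800 is £4,800 into a £12,000 phase-out range, leaving 7,200/12,000 of the credit: £5,330 × 7,200/12,000 = £3,198.
Child Care Credit: £30,800 is at or below the £269,800 threshold, so the full £9,575 applies.
Caregiver Credit: £30,800 is at or below the £235,500 threshold, so the full £720 applies.
Total: £3,198 + £9,575 + £720 = £13,493.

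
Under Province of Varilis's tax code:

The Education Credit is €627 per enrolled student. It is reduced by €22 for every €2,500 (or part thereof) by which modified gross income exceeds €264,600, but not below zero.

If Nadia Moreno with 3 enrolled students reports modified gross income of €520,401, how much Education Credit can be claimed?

€0

Education Credit: base = 3 × €627 = €1,881. income exceeds €264,600 by €255,801 → 103 increments × €22 = €2,266 ≥ base, so the credit is €0.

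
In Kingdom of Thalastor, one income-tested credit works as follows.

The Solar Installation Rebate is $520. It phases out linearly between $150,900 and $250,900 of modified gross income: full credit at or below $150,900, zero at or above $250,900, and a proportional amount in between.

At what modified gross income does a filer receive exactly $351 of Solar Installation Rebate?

$183,400

$351 is 351/520 of the full $520, so 169/520 of the $100,000 range has been used: income = $150,900 + $100,000 × 169/520 = $183,400.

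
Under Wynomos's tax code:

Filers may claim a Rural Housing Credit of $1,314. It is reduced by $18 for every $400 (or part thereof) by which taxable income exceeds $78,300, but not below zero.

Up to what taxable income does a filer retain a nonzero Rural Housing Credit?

After 72 increments the reduction is 72 × $18 = $1,296, leaving $18; one more increment wipes it out. Increment 72 ends at excess 72 × $400 = $28,800, so the highest qualifying income is $78,300 + $28,800 = $107,100.

$107,100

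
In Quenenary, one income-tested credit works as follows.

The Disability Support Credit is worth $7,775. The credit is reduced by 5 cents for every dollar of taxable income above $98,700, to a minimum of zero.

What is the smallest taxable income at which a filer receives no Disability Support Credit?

$254,200

The credit falls by 5% of each dollar above $98,700, so it reaches zero when the excess is $7,775 / 5% = $155,500: income = $98,700 + $155,500 = $254,200.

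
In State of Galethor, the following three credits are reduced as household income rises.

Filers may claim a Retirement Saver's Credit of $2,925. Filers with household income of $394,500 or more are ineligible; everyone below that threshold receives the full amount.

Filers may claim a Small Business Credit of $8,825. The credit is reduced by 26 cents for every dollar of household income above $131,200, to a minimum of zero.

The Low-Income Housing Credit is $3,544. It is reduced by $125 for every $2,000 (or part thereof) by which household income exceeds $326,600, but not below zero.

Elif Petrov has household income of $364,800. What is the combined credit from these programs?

$3,969

Retirement Saver's Credit: $364,800 is below the $394,500 cutoff, so the full $2,925 applies.
Small Business Credit: 26% of the $233,600 excess over $131,200 is $60,736 ≥ base, so the credit is $0.
Low-Income Housing Credit: income exceeds $326,600 by $38,200, which is 20 full-or-partial $2,000 increments; reduction = 20 × $125 = $2,500, leaving $1,044.
Total: $2,925 + $0 + $1,044 = $3,969.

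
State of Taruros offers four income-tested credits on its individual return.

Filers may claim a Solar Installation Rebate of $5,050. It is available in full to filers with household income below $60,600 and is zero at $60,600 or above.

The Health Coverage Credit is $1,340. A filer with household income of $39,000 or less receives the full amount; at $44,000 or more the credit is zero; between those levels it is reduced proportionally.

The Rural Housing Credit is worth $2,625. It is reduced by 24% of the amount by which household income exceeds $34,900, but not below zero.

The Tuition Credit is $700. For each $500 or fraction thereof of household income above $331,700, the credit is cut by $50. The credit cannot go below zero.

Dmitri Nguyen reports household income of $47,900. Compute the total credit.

$5,750

Solar Installation Rebate: $47,900 is below the $60,600 cutoff, so the full $5,050 applies.
Health Coverage Credit: $47,900 is at or above $44,000, so the credit is $0.
Rural Housing Credit: 24% of the $13,000 excess over $34,900 is $3,120 ≥ base, so the credit is $0.
Tuition Credit: $47,900 is at or below the $331,700 threshold, so the full $700 applies.
Total: $5,050 + $0 + $0 + $700 = $5,750.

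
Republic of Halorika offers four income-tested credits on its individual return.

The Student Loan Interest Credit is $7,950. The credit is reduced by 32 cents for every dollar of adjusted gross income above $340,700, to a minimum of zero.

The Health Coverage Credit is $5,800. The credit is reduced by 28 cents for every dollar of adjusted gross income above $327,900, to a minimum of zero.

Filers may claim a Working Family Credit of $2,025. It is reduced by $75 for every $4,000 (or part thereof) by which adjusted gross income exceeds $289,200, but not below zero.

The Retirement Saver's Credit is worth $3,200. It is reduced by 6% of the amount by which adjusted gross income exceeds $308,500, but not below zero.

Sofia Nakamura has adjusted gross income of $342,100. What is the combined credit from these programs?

$11,485

Student Loan Interest Credit: 32% of the $1,400 excess over $340,700 is $448; credit = $7,950 − $448 = $7,502.
Health Coverage Credit: 28% of the $14,200 excess over $327,900 is $3,976; credit = $5,800 − $3,976 = $1,824.
Working Family Credit: income exceeds $289,200 by $52,900, which is 14 full-or-partial $4,000 increments; reduction = 14 × $75 = $1,050, leaving $975.
Retirement Saver's Credit: 6% of the $33,600 excess over $308,500 is $2,016; credit = $3,200 − $2,016 = $1,184.
Total: $7,502 + $1,824 + $975 + $1,184 = $11,485.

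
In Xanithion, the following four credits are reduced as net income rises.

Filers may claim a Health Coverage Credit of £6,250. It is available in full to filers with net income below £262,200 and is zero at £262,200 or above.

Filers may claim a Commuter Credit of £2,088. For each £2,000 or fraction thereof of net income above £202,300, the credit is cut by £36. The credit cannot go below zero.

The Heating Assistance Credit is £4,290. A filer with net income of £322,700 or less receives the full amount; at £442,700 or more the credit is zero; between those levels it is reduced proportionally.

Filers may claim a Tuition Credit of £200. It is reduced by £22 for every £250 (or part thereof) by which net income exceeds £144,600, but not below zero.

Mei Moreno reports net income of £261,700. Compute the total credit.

Health Coverage Credit: £261,700 is below the £262,200 cutoff, so the full £6,250 applies.
Commuter Credit: income exceeds £202,300 by £59,400, which is 30 full-or-partial £2,000 increments; reduction = 30 × £36 = £1,080, leaving £1,008.
Heating Assistance Credit: £261,700 is at or below the £322,700 threshold, so the full £4,290 applies.
Tuition Credit: income exceeds £144,600 by £117,100 → 469 increments × £22 = £10,318 ≥ base, so the credit is £0.
Total: £6,250 + £1,008 + £4,290 + £0 = £11,548.

£11,548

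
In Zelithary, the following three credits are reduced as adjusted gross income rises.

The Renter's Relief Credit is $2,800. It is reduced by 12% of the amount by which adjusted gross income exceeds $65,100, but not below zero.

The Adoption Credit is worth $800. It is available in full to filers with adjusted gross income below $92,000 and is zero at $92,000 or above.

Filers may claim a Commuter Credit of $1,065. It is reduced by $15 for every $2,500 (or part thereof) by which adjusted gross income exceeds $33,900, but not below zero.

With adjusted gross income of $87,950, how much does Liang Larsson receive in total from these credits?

$1,593

Renter's Relief Credit: 12% of the $22,850 excess over $65,100 is $2,742; credit = $2,800 − $2,742 = $58.
Adoption Credit: $87,950 is below the $92,000 cutoff, so the full $800 applies.
Commuter Credit: income exceeds $33,900 by $54,050, which is 22 full-or-partial $2,500 increments; reduction = 22 × $15 = $330, leaving $735.
Total: $58 + $800 + $735 = $1,593.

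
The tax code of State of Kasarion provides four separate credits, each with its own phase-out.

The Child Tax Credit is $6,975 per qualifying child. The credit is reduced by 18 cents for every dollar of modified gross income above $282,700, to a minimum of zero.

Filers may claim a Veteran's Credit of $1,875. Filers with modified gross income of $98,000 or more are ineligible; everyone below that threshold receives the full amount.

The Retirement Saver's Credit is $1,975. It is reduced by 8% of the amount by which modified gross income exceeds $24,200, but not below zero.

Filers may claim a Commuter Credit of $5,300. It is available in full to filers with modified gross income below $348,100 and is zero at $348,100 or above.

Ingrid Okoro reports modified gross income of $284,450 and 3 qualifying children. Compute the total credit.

Child Tax Credit: base = 3 × $6,975 = $20,925. 18% of the $1,750 excess over $282,700 is $315; credit = $20,925 − $315 = $20,610.
Veteran's Credit: $284,450 meets or exceeds the $98,000 cutoff, so the credit is $0.
Retirement Saver's Credit: 8% of the $260,250 excess over $24,200 is $20,820 ≥ base, so the credit is $0.
Commuter Credit: $284,450 is below the $348,100 cutoff, so the full $5,300 applies.
Total: $20,610 + $0 + $0 + $5,300 = $25,910.

$25,910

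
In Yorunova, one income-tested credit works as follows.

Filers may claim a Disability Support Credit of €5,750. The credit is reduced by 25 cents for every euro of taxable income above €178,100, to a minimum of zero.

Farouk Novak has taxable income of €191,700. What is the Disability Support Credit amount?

€2,350

Disability Support Credit: 25% of the €13,600 excess over €178,100 is €3,400; credit = €5,750 − €3,400 = €2,350.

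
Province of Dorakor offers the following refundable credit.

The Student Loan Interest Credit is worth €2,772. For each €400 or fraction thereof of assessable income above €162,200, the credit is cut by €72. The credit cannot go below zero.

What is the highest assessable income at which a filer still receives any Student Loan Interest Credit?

After 38 increments the reduction is 38 × €72 = €2,736, leaving €36; one more increment wipes it out. Increment 38 ends at excess 38 × €400 = €15,200, so the highest qualifying income is €162,200 + €15,200 = €177,400.

€177,400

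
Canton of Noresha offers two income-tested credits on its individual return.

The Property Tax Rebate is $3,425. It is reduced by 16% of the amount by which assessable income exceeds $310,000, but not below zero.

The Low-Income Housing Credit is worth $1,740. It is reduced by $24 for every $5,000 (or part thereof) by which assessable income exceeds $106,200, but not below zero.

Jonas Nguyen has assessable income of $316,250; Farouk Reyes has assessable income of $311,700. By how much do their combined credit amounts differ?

Jonas ($316,250): Property Tax Rebate: 16% of the $6,250 excess over $310,000 is $1,000; credit = $3,425 − $1,000 = $2,425. Low-Income Housing Credit: income exceeds $106,200 by $210,050, which is 43 full-or-partial $5,000 increments; reduction = 43 × $24 = $1,032, leaving $708. total $2,425 + $708 = $3,133
Farouk ($311,700): Property Tax Rebate: 16% of the $1,700 excess over $310,000 is $272; credit = $3,425 − $272 = $3,153. Low-Income Housing Credit: income exceeds $106,200 by $205,500, which is 42 full-or-partial $5,000 increments; reduction = 42 × $24 = $1,008, leaving $732. total $3,153 + $732 = $3,885
Difference: |$3,133 − $3,885| = $752.

$752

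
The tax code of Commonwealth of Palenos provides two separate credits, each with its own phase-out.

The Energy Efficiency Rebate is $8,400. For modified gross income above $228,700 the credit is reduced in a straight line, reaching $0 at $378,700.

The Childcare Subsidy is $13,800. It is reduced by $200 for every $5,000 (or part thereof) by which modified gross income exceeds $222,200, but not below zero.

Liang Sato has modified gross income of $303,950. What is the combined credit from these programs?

$14,586

Energy Efficiency Rebate: $303,950 is $75,250 into a $150,000 phase-out range, leaving 74,750/150,000 of the credit: $8,400 × 74,750/150,000 = $4,186.
Childcare Subsidy: income exceeds $222,200 by $81,750, which is 17 full-or-partial $5,000 increments; reduction = 17 × $200 = $3,400, leaving $10,400.
Total: $4,186 + $10,400 = $14,586.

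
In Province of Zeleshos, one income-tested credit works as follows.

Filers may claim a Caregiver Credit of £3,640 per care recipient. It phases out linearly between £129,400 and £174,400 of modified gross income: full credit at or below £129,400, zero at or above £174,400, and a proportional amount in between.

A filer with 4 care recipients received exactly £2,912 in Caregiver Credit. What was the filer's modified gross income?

£165,400

Full credit = 4 × £3,640 = £14,560.
£2,912 is 2,912/14,560 of the full £14,560, so 11,648/14,560 of the £45,000 range has been used: income = £129,400 + £45,000 × 11,648/14,560 = £165,400.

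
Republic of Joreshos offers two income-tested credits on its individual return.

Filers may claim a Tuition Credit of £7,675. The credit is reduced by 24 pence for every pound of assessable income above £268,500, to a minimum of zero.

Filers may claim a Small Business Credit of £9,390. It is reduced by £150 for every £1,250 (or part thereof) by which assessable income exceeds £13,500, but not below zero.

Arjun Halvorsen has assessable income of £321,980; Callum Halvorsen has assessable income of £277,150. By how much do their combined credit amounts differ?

£5,599

Arjun (£321,980): Tuition Credit: 24% of the £53,480 excess over £268,500 is £12,835.20 ≥ base, so the credit is £0. Small Business Credit: income exceeds £13,500 by £308,480 → 247 increments × £150 = £37,050 ≥ base, so the credit is £0. total £0 + £0 = £0
Callum (£277,150): Tuition Credit: 24% of the £8,650 excess over £268,500 is £2,076; credit = £7,675 − £2,076 = £5,599. Small Business Credit: income exceeds £13,500 by £263,650 → 211 increments × £150 = £31,650 ≥ base, so the credit is £0. total £5,599 + £0 = £5,599
Difference: |£0 − £5,599| = £5,599.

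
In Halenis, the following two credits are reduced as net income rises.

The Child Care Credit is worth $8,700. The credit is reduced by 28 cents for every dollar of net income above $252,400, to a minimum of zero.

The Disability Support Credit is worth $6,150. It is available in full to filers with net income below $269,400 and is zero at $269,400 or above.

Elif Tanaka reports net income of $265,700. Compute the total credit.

Child Care Credit: 28% of the $13,300 excess over $252,400 is $3,724; credit = $8,700 − $3,724 = $4,976.
Disability Support Credit: $265,700 is below the $269,400 cutoff, so the full $6,150 applies.
Total: $4,976 + $6,150 = $11,126.

$11,126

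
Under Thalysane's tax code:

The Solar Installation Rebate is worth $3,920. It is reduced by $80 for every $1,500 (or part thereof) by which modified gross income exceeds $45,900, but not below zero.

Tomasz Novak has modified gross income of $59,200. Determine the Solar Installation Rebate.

$3,200

Solar Installation Rebate: income exceeds $45,900 by $13,300, which is 9 full-or-partial $1,500 increments; reduction = 9 × $80 = $720, leaving $3,200.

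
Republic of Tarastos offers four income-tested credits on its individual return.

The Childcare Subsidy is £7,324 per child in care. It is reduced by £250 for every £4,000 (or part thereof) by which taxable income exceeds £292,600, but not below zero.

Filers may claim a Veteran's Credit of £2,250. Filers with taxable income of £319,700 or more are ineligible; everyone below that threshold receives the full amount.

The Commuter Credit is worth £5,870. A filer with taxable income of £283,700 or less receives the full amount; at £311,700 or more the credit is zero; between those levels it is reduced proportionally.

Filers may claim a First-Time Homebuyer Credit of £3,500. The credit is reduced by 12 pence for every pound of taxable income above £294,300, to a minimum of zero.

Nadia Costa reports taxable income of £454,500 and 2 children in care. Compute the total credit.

£4,398

Childcare Subsidy: base = 2 × £7,324 = £14,648. income exceeds £292,600 by £161,900, which is 41 full-or-partial £4,000 increments; reduction = 41 × £250 = £10,250, leaving £4,398.
Veteran's Credit: £454,500 meets or exceeds the £319,700 cutoff, so the credit is £0.
Commuter Credit: £454,500 is at or above £311,700, so the credit is £0.
First-Time Homebuyer Credit: 12% of the £160,200 excess over £294,300 is £19,224 ≥ base, so the credit is £0.
Total: £4,398 + £0 + £0 + £0 = £4,398.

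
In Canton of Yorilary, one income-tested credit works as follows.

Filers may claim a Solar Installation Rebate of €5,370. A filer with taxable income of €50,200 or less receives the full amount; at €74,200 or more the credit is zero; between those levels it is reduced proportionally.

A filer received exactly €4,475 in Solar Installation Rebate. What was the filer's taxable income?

€54,200

€4,475 is 4,475/5,370 of the full €5,370, so 895/5,370 of the €24,000 range has been used: income = €50,200 + €24,000 × 895/5,370 = €54,200.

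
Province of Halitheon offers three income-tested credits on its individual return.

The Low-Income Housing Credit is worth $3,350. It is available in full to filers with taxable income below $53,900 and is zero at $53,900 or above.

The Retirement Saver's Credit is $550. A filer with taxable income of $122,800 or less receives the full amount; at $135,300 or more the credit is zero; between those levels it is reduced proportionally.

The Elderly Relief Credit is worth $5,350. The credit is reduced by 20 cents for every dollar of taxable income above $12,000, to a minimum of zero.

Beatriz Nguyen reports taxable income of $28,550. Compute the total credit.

Low-Income Housing Credit: $28,550 is below the $53,900 cutoff, so the full $3,350 applies.
Retirement Saver's Credit: $28,550 is at or below the $122,800 threshold, so the full $550 applies.
Elderly Relief Credit: 20% of the $16,550 excess over $12,000 is $3,310; credit = $5,350 − $3,310 = $2,040.
Total: $3,350 + $550 + $2,040 = $5,940.

$5,940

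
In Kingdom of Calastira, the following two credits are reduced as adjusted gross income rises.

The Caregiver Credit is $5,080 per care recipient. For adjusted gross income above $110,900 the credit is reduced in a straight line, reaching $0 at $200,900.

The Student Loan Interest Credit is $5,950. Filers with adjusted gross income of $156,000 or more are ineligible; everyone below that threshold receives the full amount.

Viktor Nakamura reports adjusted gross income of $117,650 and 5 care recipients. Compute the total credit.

Caregiver Credit: base = 5 × $5,080 = $25,400. $117,650 is $6,750 into a $90,000 phase-out range, leaving 83,250/90,000 of the credit: $25,400 × 83,250/90,000 = $23,495.
Student Loan Interest Credit: $117,650 is below the $156,000 cutoff, so the full $5,950 applies.
Total: $23,495 + $5,950 = $29,445.

$29,445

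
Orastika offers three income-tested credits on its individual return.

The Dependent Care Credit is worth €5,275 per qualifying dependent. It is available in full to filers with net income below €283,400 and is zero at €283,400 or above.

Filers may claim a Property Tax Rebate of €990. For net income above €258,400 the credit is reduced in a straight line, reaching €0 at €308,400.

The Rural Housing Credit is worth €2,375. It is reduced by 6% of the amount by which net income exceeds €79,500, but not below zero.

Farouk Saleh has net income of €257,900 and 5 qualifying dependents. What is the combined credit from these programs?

€27,365

Dependent Care Credit: base = 5 × €5,275 = €26,375. €257,900 is below the €283,400 cutoff, so the full €26,375 applies.
Property Tax Rebate: €257,900 is at or below the €258,400 threshold, so the full €990 applies.
Rural Housing Credit: 6% of the €178,400 excess over €79,500 is €10,704 ≥ base, so the credit is €0.
Total: €26,375 + €990 + €0 = €27,365.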